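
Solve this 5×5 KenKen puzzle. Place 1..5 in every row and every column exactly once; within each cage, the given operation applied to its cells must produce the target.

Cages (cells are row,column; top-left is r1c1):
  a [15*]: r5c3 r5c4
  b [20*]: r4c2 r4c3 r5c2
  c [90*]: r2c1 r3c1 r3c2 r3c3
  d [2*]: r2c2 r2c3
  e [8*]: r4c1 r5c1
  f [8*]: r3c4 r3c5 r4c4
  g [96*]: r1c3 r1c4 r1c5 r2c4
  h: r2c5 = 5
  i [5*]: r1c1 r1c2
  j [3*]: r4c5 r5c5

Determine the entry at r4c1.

The 4 cells of cage c must have product 90, so r2c1 = 3.
Cage g has product 96, which forces r2c4 = 4.
Cage h is a single given cell, leaving r2c5 = 5.
The 3 cells of cage f must have product 8; hence r3c5 = 4.
The 4 cells of cage g must have product 96; hence r1c3 = 4.
Row 3 needs a 1, and only r3c4 is open for it.
1 is placed in column 4, so r4c4 = 2.
Column 4 now contains 2, which forces r1c4 = 3.
Cage g has product 96, which forces r1c5 = 2.
Row 4 already has 2, so r4c1 = 4.
Cage e's pair has product 8, leaving r5c1 = 2.
Column 4 already has 3, which forces r5c4 = 5.
Column 1 already has 2; hence r3c1 = 5.
Cage b needs product 20, so r5c2 = 4.
5 is placed in row 5, which forces r5c3 = 3.
3 is placed in row 5; hence r5c5 = 1.
Column 1 already has 5; hence r1c1 = 1.
Cage i needs two cells with product 5, which forces r1c2 = 5.
Cage c has product 90, so r3c2 = 3.
Column 3 now contains 3, leaving r3c3 = 2.
5 is placed in column 2, which forces r4c2 = 1.
Row 4 now contains 1, so r4c3 = 5.
1 is placed in column 5, leaving r4c5 = 3.
1 is placed in column 2; hence r2c2 = 2.
Column 3 already has 2, which forces r2c3 = 1.
Completed grid: 1 5 4 3 2 / 3 2 1 4 5 / 5 3 2 1 4 / 4 1 5 2 3 / 2 4 3 5 1.

4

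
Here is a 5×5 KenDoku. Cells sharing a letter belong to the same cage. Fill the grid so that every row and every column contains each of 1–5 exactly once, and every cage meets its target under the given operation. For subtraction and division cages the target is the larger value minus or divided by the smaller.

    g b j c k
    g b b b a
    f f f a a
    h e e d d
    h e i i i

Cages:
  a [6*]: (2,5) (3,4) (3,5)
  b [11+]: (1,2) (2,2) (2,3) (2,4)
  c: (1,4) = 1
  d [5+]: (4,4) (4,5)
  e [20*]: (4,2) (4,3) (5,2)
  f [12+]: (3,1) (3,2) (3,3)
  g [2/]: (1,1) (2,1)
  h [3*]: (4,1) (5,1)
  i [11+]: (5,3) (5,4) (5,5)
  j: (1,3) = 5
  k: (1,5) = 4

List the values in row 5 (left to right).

3 1 2 4 5

J is a freebie, leaving (1,3) = 5.
C is a freebie, which forces (1,4) = 1.
K is a freebie, leaving (1,5) = 4.
4 is placed in row 1, leaving (1,1) = 2.
Row 1 already has 2, so (1,2) = 3.
In row 3, 1 can only go at (3,5), so (3,5) = 1.
Row 3 needs a 2, and only (3,4) is open for it.
Cage a needs product 6, leaving (2,5) = 3.
Column 4 already has 2, leaving (4,4) = 3.
Cage d needs two cells with sum 5, which forces (4,5) = 2.
Column 5 already has 2, leaving (5,5) = 5.
The 4 cells of cage b must have sum 11; hence (2,4) = 5.
Row 4 already has 3; hence (4,1) = 1.
Cage e needs product 20, leaving (4,2) = 5.
1 is placed in row 4, so (4,3) = 4.
Cage h's pair has product 3, leaving (5,1) = 3.
Cage i has sum 11; hence (5,3) = 2.
Row 5 now contains 5; hence (5,4) = 4.
Column 1 now contains 1, leaving (2,1) = 4.
Cage b needs sum 11; hence (2,2) = 2.
Column 3 now contains 2, leaving (2,3) = 1.
Cage f has sum 12, which forces (3,1) = 5.
Column 2 already has 5, so (3,2) = 4.
4 is placed in column 3, so (3,3) = 3.
4 is placed in row 5, leaving (5,2) = 1.
Completed grid: 2 3 5 1 4 / 4 2 1 5 3 / 5 4 3 2 1 / 1 5 4 3 2 / 3 1 2 4 5.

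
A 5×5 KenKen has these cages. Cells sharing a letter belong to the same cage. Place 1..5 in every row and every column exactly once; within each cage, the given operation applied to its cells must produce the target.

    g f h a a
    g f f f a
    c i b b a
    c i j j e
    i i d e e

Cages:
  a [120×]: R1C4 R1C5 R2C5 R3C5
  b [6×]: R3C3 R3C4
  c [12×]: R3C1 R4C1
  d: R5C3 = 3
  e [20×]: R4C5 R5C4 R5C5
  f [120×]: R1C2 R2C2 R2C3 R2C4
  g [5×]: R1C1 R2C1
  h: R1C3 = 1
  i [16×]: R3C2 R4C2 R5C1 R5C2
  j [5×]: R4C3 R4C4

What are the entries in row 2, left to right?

Cage h is a single given cell, which forces R1C3 = 1.
Column 3 already has 1, leaving R4C3 = 5.
Row 4 now contains 5, so R4C4 = 1.
The 4 cells of cage i must have product 16; hence R5C1 = 2.
Cage d is a single given cell; hence R5C3 = 3.
Row 1 now contains 1; hence R1C1 = 5.
The two cells of cage g must have product 5, which forces R2C1 = 1.
Column 3 already has 3, which forces R3C3 = 2.
The two cells of cage b must have product 6, which forces R3C4 = 3.
Cage e needs product 20, which forces R4C5 = 4.
Cage e has product 20; hence R5C4 = 5.
The 3 cells of cage e must have product 20, so R5C5 = 1.
Cage f has product 120; hence R1C2 = 3.
Cage a has product 120, leaving R1C4 = 4.
Row 1 now contains 3; hence R1C5 = 2.
Cage f has product 120, so R2C2 = 5.
Column 3 now contains 2; hence R2C3 = 4.
Cage f needs product 120, leaving R2C4 = 2.
Column 5 already has 2, which forces R2C5 = 3.
Row 3 already has 3; hence R3C1 = 4.
The 4 cells of cage i must have product 16, so R3C2 = 1.
Column 5 now contains 4, leaving R3C5 = 5.
Row 4 already has 4; hence R4C1 = 3.
Row 4 already has 4, which forces R4C2 = 2.
1 is placed in row 5, leaving R5C2 = 4.
Filled in: 5 3 1 4 2 / 1 5 4 2 3 / 4 1 2 3 5 / 3 2 5 1 4 / 2 4 3 5 1.

1 5 4 2 3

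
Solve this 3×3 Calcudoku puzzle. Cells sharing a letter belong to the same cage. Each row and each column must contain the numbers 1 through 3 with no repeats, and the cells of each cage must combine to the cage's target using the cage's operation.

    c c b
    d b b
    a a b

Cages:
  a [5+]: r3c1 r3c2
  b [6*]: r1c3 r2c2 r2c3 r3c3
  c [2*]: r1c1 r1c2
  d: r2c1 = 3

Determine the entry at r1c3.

3

Cage d is a single given cell; hence r2c1 = 3.
Cage b has product 6; hence r2c2 = 1.
Row 2 now contains 3, leaving r2c3 = 2.
Column 1 now contains 3, leaving r3c1 = 2.
Row 3 now contains 2; hence r3c2 = 3.
Row 3 already has 3, so r3c3 = 1.
Column 1 now contains 2, so r1c1 = 1.
Column 2 already has 1; hence r1c2 = 2.
Column 3 already has 1; hence r1c3 = 3.
The full grid is 1 2 3 / 3 1 2 / 2 3 1.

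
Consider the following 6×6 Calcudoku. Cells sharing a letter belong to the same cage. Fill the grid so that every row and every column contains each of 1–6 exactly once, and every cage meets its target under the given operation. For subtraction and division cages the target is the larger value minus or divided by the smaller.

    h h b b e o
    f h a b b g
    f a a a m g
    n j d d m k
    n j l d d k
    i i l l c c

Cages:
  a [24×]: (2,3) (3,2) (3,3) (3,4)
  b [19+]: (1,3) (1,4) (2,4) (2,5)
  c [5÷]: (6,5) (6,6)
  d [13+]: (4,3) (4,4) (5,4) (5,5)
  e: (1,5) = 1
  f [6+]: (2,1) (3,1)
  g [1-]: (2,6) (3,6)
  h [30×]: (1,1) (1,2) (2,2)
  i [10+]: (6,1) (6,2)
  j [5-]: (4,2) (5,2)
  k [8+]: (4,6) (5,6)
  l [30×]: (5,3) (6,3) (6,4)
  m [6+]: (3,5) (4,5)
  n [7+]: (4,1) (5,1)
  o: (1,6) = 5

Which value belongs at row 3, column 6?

E is a freebie, so (1,5) = 1.
O is a freebie, leaving (1,6) = 5.
Column 5 already has 1, which forces (6,5) = 5.
5 is placed in column 6, which forces (6,6) = 1.
Cage h has product 30, which forces (2,2) = 5.
Cage l has product 30, which forces (5,3) = 5.
Row 3 needs a 5, and only (3,1) is open for it.
Cage f's pair has sum 6, so (2,1) = 1.
The only place for 5 in row 4 is (4,4).
Column 1 needs a 2, and only (1,1) is open for it.
Row 1 already has 2, which forces (1,2) = 3.
Column 1 needs a 6, and only (6,1) is open for it.
Row 6 already has 6, leaving (6,2) = 4.
Column 2 needs a 2, and only (3,2) is open for it.
Row 3 now contains 2; hence (3,5) = 4.
Row 3 now contains 4, so (3,6) = 3.
The two cells of cage m must have sum 6; hence (4,5) = 2.
Row 4 already has 2; hence (4,6) = 6.
Column 6 already has 6, so (5,6) = 2.
The 4 cells of cage a must have product 24, which forces (2,3) = 2.
Column 6 now contains 2, leaving (2,6) = 4.
Row 4 now contains 6, so (4,2) = 1.
1 is placed in row 4, leaving (4,3) = 4.
The two cells of cage j must have difference 5, so (5,2) = 6.
6 is placed in row 5, which forces (5,5) = 3.
Column 3 now contains 2; hence (6,3) = 3.
3 is placed in row 6, leaving (6,4) = 2.
Column 3 now contains 4; hence (1,3) = 6.
The 4 cells of cage b must have sum 19, so (1,4) = 4.
The 4 cells of cage b must have sum 19, which forces (2,4) = 3.
3 is placed in column 5, leaving (2,5) = 6.
6 is placed in column 3, which forces (3,3) = 1.
Row 3 now contains 1, leaving (3,4) = 6.
4 is placed in row 4, leaving (4,1) = 3.
Row 5 already has 3, so (5,1) = 4.
The 4 cells of cage d must have sum 13, leaving (5,4) = 1.
The full grid is 2 3 6 4 1 5 / 1 5 2 3 6 4 / 5 2 1 6 4 3 / 3 1 4 5 2 6 / 4 6 5 1 3 2 / 6 4 3 2 5 1.

3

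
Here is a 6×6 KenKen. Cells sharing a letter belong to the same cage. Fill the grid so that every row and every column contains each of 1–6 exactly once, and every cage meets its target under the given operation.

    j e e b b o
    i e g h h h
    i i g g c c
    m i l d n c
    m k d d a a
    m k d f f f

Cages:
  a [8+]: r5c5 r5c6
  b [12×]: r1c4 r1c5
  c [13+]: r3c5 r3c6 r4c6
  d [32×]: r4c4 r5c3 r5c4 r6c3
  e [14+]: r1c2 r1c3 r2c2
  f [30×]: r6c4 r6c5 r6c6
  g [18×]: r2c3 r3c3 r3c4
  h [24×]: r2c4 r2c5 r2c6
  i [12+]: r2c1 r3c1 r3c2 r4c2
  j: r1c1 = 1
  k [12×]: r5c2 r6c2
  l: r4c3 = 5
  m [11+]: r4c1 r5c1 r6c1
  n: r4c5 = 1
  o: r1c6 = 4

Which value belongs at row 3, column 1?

Cage j is a single given cell; hence r1c1 = 1.
O is a freebie, which forces r1c6 = 4.
L is a freebie, which forces r4c3 = 5.
Cage n is given, so r4c5 = 1.
In row 1, 5 can only go at r1c2, so r1c2 = 5.
Row 1 needs a 3, and only r1c3 is open for it.
Cage e has sum 14, leaving r2c2 = 6.
Row 2 already has 6, so r2c3 = 1.
Column 3 already has 1, which forces r3c3 = 6.
Cage g needs product 18, so r3c4 = 3.
The 4 cells of cage d must have product 32, so r4c4 = 4.
Cage c needs sum 13, leaving r4c6 = 6.
Cage d needs product 32, so r5c4 = 1.
4 is placed in column 4; hence r2c4 = 2.
Cage h needs product 24, so r2c5 = 4.
Cage h has product 24, which forces r2c6 = 3.
2 is placed in column 4; hence r1c4 = 6.
The two cells of cage b must have product 12, which forces r1c5 = 2.
Row 2 now contains 3, which forces r2c1 = 5.
Cage i needs sum 12, so r3c1 = 4.
The 4 cells of cage i must have sum 12, so r3c2 = 1.
Column 5 now contains 2; hence r3c5 = 5.
Row 3 now contains 5; hence r3c6 = 2.
Cage i needs sum 12, leaving r4c2 = 2.
Column 6 already has 2, which forces r5c6 = 5.
6 is placed in column 4, which forces r6c4 = 5.
Column 6 already has 2, which forces r6c6 = 1.
Row 4 now contains 2, leaving r4c1 = 3.
Cage a needs two cells with sum 8, so r5c5 = 3.
The 3 cells of cage f must have product 30, leaving r6c5 = 6.
Cage m needs sum 11, which forces r5c1 = 6.
Row 5 already has 3, so r5c2 = 4.
4 is placed in row 5, leaving r5c3 = 2.
6 is placed in row 6, so r6c1 = 2.
The two cells of cage k must have product 12, leaving r6c2 = 3.
2 is placed in column 3, leaving r6c3 = 4.
Completed grid: 1 5 3 6 2 4 / 5 6 1 2 4 3 / 4 1 6 3 5 2 / 3 2 5 4 1 6 / 6 4 2 1 3 5 / 2 3 4 5 6 1.

4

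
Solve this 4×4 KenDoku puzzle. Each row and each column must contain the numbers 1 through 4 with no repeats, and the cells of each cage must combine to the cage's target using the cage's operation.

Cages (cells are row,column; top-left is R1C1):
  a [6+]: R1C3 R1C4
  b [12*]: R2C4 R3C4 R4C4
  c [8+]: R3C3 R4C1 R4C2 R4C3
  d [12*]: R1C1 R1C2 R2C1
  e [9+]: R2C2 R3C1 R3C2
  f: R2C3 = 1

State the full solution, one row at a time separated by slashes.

Cage f is given, leaving R2C3 = 1.
Column 3 now contains 1, which forces R3C3 = 2.
Column 3 now contains 2, leaving R1C3 = 4.
Cage a needs two cells with sum 6, so R1C4 = 2.
The 4 cells of cage c must have sum 8; hence R4C3 = 3.
The 3 cells of cage d must have product 12; hence R2C1 = 4.
Row 2 already has 4, which forces R2C2 = 2.
Row 2 already has 4, which forces R2C4 = 3.
Column 1 now contains 4, leaving R3C1 = 3.
Column 2 already has 2; hence R4C2 = 1.
Row 4 now contains 1, leaving R4C4 = 4.
Column 1 already has 3, which forces R1C1 = 1.
Column 2 already has 1, so R1C2 = 3.
Column 2 already has 1, leaving R3C2 = 4.
Column 4 already has 4, so R3C4 = 1.
Row 4 now contains 1, leaving R4C1 = 2.

1 3 4 2 / 4 2 1 3 / 3 4 2 1 / 2 1 3 4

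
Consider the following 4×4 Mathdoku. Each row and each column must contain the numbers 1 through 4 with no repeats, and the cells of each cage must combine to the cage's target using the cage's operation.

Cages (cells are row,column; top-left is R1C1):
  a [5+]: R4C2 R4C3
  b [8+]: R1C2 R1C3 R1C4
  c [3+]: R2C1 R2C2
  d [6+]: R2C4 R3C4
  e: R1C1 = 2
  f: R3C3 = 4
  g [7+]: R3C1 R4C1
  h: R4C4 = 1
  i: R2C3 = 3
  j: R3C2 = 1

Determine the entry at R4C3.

2

Cage e is given, leaving R1C1 = 2.
2 is placed in column 1, which forces R2C1 = 1.
1 is placed in row 2; hence R2C2 = 2.
Cage i is given, so R2C3 = 3.
2 is placed in row 2, leaving R2C4 = 4.
Cage j is a single given cell, leaving R3C2 = 1.
Cage f is given, leaving R3C3 = 4.
Column 4 already has 4; hence R3C4 = 2.
Cage h is given, which forces R4C4 = 1.
Cage b needs sum 8; hence R1C2 = 4.
Column 3 now contains 4, leaving R1C3 = 1.
1 is placed in column 4, which forces R1C4 = 3.
Row 3 now contains 4; hence R3C1 = 3.
Cage g needs two cells with sum 7, so R4C1 = 4.
The two cells of cage a must have sum 5; hence R4C2 = 3.
1 is placed in row 4, so R4C3 = 2.
Completed grid: 2 4 1 3 / 1 2 3 4 / 3 1 4 2 / 4 3 2 1.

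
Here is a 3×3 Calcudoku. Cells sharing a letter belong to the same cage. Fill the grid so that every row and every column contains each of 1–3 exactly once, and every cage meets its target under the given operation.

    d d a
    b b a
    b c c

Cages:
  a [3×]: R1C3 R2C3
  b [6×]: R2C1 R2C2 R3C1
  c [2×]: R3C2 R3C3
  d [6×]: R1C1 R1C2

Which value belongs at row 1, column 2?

3

The only place for 1 in row 1 is R1C3.
1 is placed in column 3, leaving R2C3 = 3.
The two cells of cage c must have product 2; hence R3C2 = 1.
1 is placed in column 3, leaving R3C3 = 2.
The 3 cells of cage b must have product 6, so R2C1 = 1.
Column 2 now contains 1; hence R2C2 = 2.
Row 3 now contains 2; hence R3C1 = 3.
Column 1 now contains 3, so R1C1 = 2.
Column 2 now contains 2, leaving R1C2 = 3.
Completed grid: 2 3 1 / 1 2 3 / 3 1 2.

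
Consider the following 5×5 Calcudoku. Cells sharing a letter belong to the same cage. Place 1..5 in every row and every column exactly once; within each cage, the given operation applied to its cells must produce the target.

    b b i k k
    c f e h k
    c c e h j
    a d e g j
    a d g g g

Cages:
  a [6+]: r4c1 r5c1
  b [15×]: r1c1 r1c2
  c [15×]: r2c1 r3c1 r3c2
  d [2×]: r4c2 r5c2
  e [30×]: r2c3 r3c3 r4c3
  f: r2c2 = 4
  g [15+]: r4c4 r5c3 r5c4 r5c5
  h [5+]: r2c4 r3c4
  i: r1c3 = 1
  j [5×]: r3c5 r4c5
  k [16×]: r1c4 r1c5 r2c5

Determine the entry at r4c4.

Cage i is given, so r1c3 = 1.
Row 1 now contains 1, so r1c5 = 4.
F is a freebie, so r2c2 = 4.
4 is placed in column 5; hence r2c5 = 2.
Row 1 now contains 4, so r1c4 = 2.
Column 4 now contains 2, so r3c4 = 4.
Cage h's pair has sum 5, which forces r2c4 = 1.
The only place for 2 in row 3 is r3c3.
Cage g has sum 15, which forces r4c4 = 3.
2 is placed in column 3; hence r5c3 = 4.
The 4 cells of cage g must have sum 15, leaving r5c4 = 5.
Cage g has sum 15, leaving r5c5 = 3.
Cage e has product 30, so r2c3 = 3.
3 is placed in row 4; hence r4c3 = 5.
5 is placed in row 4, so r4c5 = 1.
Row 2 already has 3; hence r2c1 = 5.
Column 5 already has 1; hence r3c5 = 5.
5 is placed in row 4; hence r4c1 = 4.
1 is placed in row 4, which forces r4c2 = 2.
Cage a needs two cells with sum 6, so r5c1 = 2.
Cage d needs two cells with product 2, which forces r5c2 = 1.
Column 1 already has 5, which forces r1c1 = 3.
Cage b's pair has product 15, leaving r1c2 = 5.
The 3 cells of cage c must have product 15; hence r3c1 = 1.
1 is placed in column 2, leaving r3c2 = 3.
Filled in: 3 5 1 2 4 / 5 4 3 1 2 / 1 3 2 4 5 / 4 2 5 3 1 / 2 1 4 5 3.

3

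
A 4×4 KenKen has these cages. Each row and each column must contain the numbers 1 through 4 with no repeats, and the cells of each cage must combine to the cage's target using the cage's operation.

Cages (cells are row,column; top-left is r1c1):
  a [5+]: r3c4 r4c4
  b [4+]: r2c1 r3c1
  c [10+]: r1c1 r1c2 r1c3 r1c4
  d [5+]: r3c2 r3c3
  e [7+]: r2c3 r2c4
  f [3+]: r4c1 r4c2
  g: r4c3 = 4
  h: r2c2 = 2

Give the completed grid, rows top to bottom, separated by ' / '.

4 3 2 1 / 1 2 3 4 / 3 4 1 2 / 2 1 4 3

Cage h is given, which forces r2c2 = 2.
Column 2 now contains 2, which forces r4c2 = 1.
Cage g is a single given cell, which forces r4c3 = 4.
4 is placed in column 3, which forces r2c3 = 3.
Cage e's pair has sum 7, so r2c4 = 4.
Row 4 already has 1, so r4c1 = 2.
2 is placed in row 4; hence r4c4 = 3.
Row 2 now contains 3, so r2c1 = 1.
Cage b needs two cells with sum 4, so r3c1 = 3.
3 is placed in row 3, so r3c2 = 4.
Column 4 now contains 3, which forces r3c4 = 2.
3 is placed in column 1, which forces r1c1 = 4.
4 is placed in column 2; hence r1c2 = 3.
Cage c has sum 10, which forces r1c3 = 2.
Column 4 now contains 2; hence r1c4 = 1.
Row 3 already has 2; hence r3c3 = 1.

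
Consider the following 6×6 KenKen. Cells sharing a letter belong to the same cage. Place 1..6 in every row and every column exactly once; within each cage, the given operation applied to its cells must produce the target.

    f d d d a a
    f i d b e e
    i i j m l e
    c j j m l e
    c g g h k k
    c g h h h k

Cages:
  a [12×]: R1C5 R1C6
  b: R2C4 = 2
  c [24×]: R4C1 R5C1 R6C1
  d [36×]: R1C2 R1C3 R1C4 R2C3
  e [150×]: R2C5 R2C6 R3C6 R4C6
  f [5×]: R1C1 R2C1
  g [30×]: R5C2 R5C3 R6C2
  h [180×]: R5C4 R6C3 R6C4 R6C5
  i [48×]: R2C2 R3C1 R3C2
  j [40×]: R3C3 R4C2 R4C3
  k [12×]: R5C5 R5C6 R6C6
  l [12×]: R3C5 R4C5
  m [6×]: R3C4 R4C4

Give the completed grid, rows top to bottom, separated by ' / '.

Cage b is a single given cell, which forces R2C4 = 2.
Cage e needs product 150, leaving R2C5 = 5.
Cage f needs two cells with product 5, which forces R1C1 = 5.
Row 2 already has 5, so R2C1 = 1.
The only place for 4 in row 2 is R2C2.
In column 1, 6 can only go at R3C1, so R3C1 = 6.
The 3 cells of cage i must have product 48; hence R3C2 = 2.
Row 3 already has 6; hence R3C4 = 1.
Row 3 already has 1, so R3C6 = 5.
2 is placed in column 2, leaving R4C2 = 5.
The two cells of cage m must have product 6, which forces R4C4 = 6.
Row 3 now contains 5, so R3C3 = 4.
Row 3 already has 4, so R3C5 = 3.
Cage j has product 40, so R4C3 = 2.
Column 5 now contains 3, so R4C5 = 4.
Row 4 already has 2, which forces R4C6 = 1.
Cage g has product 30, which forces R5C3 = 5.
Row 5 now contains 5, so R5C4 = 3.
The 4 cells of cage d must have product 36, leaving R1C2 = 3.
2 is placed in column 3, leaving R1C3 = 1.
3 is placed in column 4, which forces R1C4 = 4.
Cage d needs product 36, leaving R2C3 = 3.
The 4 cells of cage e must have product 150, so R2C6 = 6.
4 is placed in row 4, so R4C1 = 3.
Cage k needs product 12, leaving R5C5 = 1.
Cage h needs product 180, which forces R6C3 = 6.
The 4 cells of cage h must have product 180, leaving R6C4 = 5.
Cage h has product 180, leaving R6C5 = 2.
Row 6 already has 2, so R6C6 = 3.
Column 5 already has 2; hence R1C5 = 6.
Column 6 already has 6, leaving R1C6 = 2.
The 3 cells of cage c must have product 24, so R5C1 = 2.
Row 5 already has 1; hence R5C2 = 6.
Cage k has product 12, leaving R5C6 = 4.
Row 6 already has 2, so R6C1 = 4.
Row 6 already has 6, so R6C2 = 1.

5 3 1 4 6 2 / 1 4 3 2 5 6 / 6 2 4 1 3 5 / 3 5 2 6 4 1 / 2 6 5 3 1 4 / 4 1 6 5 2 3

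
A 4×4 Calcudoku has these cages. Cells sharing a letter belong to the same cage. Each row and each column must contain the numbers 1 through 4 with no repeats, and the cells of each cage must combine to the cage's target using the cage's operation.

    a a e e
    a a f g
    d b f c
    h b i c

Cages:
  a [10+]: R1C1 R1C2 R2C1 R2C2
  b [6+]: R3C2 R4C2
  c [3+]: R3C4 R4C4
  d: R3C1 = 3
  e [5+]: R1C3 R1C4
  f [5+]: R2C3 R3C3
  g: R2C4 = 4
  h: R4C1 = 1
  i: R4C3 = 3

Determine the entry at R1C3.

2

Cage g is a single given cell, so R2C4 = 4.
D is a freebie, which forces R3C1 = 3.
H is a freebie; hence R4C1 = 1.
Cage i is given; hence R4C3 = 3.
Row 4 now contains 1; hence R4C4 = 2.
The 4 cells of cage a must have sum 10; hence R1C1 = 4.
Row 1 already has 4; hence R1C3 = 2.
Column 1 now contains 1, so R2C1 = 2.
The two cells of cage f must have sum 5, which forces R2C3 = 1.
The two cells of cage b must have sum 6; hence R3C2 = 2.
The two cells of cage f must have sum 5, leaving R3C3 = 4.
Column 4 now contains 2, leaving R3C4 = 1.
Row 4 now contains 2, which forces R4C2 = 4.
Cage a has sum 10; hence R1C2 = 1.
Column 4 now contains 1; hence R1C4 = 3.
Row 2 already has 1, which forces R2C2 = 3.
Filled in: 4 1 2 3 / 2 3 1 4 / 3 2 4 1 / 1 4 3 2.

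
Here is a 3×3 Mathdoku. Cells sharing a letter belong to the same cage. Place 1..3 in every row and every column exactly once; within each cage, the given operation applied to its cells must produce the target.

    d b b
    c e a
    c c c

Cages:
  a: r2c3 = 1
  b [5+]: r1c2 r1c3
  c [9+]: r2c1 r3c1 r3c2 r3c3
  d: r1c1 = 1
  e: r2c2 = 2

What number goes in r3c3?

Cage d is a single given cell, leaving r1c1 = 1.
Cage c has sum 9, so r2c1 = 3.
Cage e is a single given cell, leaving r2c2 = 2.
A is a freebie, which forces r2c3 = 1.
Column 1 already has 1; hence r3c1 = 2.
Row 3 already has 2, so r3c3 = 3.
Column 2 now contains 2, which forces r1c2 = 3.
Column 3 now contains 3, leaving r1c3 = 2.
3 is placed in row 3; hence r3c2 = 1.
Filled in: 1 3 2 / 3 2 1 / 2 1 3.

3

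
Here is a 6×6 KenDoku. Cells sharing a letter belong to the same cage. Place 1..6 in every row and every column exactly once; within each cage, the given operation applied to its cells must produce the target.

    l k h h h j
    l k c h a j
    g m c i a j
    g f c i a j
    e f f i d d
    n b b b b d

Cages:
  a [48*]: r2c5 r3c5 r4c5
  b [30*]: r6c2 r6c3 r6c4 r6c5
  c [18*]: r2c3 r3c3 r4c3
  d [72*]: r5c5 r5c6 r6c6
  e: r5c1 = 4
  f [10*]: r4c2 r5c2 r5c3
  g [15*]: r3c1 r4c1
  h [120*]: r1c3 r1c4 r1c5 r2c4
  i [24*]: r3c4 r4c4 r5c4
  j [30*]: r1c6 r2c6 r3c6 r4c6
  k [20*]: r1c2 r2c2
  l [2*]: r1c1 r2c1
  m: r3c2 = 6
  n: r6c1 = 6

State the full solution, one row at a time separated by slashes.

2 5 4 6 1 3 / 1 4 3 5 6 2 / 3 6 1 4 2 5 / 5 2 6 3 4 1 / 4 1 5 2 3 6 / 6 3 2 1 5 4

M is a freebie, which forces r3c2 = 6.
Cage e is given, so r5c1 = 4.
Cage n is given, which forces r6c1 = 6.
Cage d needs product 72, so r6c6 = 4.
In column 2, 3 can only go at r6c2, so r6c2 = 3.
Column 3 needs a 4, and only r1c3 is open for it.
Row 1 now contains 4; hence r1c2 = 5.
The two cells of cage k must have product 20, so r2c2 = 4.
The 4 cells of cage h must have product 120, leaving r2c4 = 5.
Cage f has product 10, which forces r5c3 = 5.
The 4 cells of cage b must have product 30, leaving r6c5 = 5.
In column 3, 2 can only go at r6c3, so r6c3 = 2.
Row 6 now contains 2, so r6c4 = 1.
Row 1 needs a 6, and only r1c4 is open for it.
Cage h has product 120, leaving r1c5 = 1.
Row 1 already has 1; hence r1c1 = 2.
2 is placed in row 1, which forces r1c6 = 3.
Cage l's pair has product 2, leaving r2c1 = 1.
Row 2 now contains 1, leaving r2c6 = 2.
Column 6 already has 3, so r5c6 = 6.
Row 2 already has 2, leaving r2c5 = 6.
Row 5 now contains 6, which forces r5c5 = 3.
Row 2 already has 6, leaving r2c3 = 3.
Cage c needs product 18, which forces r3c3 = 1.
1 is placed in row 3, which forces r3c6 = 5.
Cage c has product 18, so r4c3 = 6.
Column 6 already has 5, which forces r4c6 = 1.
3 is placed in row 5; hence r5c4 = 2.
Row 3 already has 5; hence r3c1 = 3.
Row 3 now contains 3, so r3c4 = 4.
Row 3 now contains 4, which forces r3c5 = 2.
Cage g's pair has product 15; hence r4c1 = 5.
1 is placed in row 4, leaving r4c2 = 2.
Column 4 now contains 4, leaving r4c4 = 3.
Column 5 now contains 2, leaving r4c5 = 4.
Row 5 already has 2, which forces r5c2 = 1.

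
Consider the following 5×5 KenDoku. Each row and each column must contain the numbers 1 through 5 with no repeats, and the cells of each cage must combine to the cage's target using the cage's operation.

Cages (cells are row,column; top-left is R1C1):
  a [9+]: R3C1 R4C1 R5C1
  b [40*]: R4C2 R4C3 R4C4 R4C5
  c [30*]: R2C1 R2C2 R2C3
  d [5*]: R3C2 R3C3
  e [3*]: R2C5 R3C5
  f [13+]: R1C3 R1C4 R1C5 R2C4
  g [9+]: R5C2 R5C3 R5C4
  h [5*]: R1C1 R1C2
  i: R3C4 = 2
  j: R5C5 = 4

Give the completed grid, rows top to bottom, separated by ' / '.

1 5 4 3 2 / 5 2 3 4 1 / 4 1 5 2 3 / 3 4 2 1 5 / 2 3 1 5 4

Cage i is given; hence R3C4 = 2.
Cage j is given; hence R5C5 = 4.
The only place for 4 in row 2 is R2C4.
In row 1, 2 can only go at R1C5, so R1C5 = 2.
The 4 cells of cage f must have sum 13, leaving R1C3 = 4.
Cage f needs sum 13, which forces R1C4 = 3.
4 is placed in column 3; hence R4C3 = 2.
Row 4 already has 2, leaving R4C2 = 4.
Row 2 needs a 1, and only R2C5 is open for it.
Column 5 now contains 1, leaving R3C5 = 3.
The 4 cells of cage b must have product 40, leaving R4C4 = 1.
Column 5 now contains 1, leaving R4C5 = 5.
Column 4 already has 1, leaving R5C4 = 5.
Row 4 already has 5, which forces R4C1 = 3.
The only place for 4 in row 3 is R3C1.
Cage a has sum 9, leaving R5C1 = 2.
Column 1 already has 2; hence R2C1 = 5.
Cage c needs product 30, so R2C2 = 2.
The 3 cells of cage c must have product 30, leaving R2C3 = 3.
3 is placed in column 3, which forces R5C3 = 1.
5 is placed in column 1, so R1C1 = 1.
The two cells of cage h must have product 5, so R1C2 = 5.
The two cells of cage d must have product 5, which forces R3C2 = 1.
Column 3 now contains 1, leaving R3C3 = 5.
1 is placed in row 5, leaving R5C2 = 3.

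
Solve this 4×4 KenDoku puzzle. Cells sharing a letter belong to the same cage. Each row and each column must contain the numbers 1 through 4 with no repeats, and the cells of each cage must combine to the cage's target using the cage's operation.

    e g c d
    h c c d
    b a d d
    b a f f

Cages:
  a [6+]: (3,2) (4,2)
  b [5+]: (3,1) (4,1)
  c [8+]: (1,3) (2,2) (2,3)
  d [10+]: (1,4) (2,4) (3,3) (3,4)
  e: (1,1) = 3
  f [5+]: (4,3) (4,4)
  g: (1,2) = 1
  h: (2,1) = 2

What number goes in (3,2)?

E is a freebie, so (1,1) = 3.
Cage g is a single given cell, so (1,2) = 1.
H is a freebie; hence (2,1) = 2.
Cage c has sum 8, which forces (1,3) = 4.
Row 1 already has 4, which forces (1,4) = 2.
Cage c needs sum 8, so (2,2) = 3.
The 3 cells of cage c must have sum 8, so (2,3) = 1.
Row 2 now contains 1; hence (2,4) = 4.
Cage d needs sum 10, so (3,3) = 3.
Cage d has sum 10, leaving (3,4) = 1.
The two cells of cage f must have sum 5, which forces (4,3) = 2.
Cage f needs two cells with sum 5, leaving (4,4) = 3.
Row 3 already has 1, so (3,1) = 4.
The two cells of cage a must have sum 6, which forces (3,2) = 2.
Cage b needs two cells with sum 5; hence (4,1) = 1.
2 is placed in row 4, leaving (4,2) = 4.
Completed grid: 3 1 4 2 / 2 3 1 4 / 4 2 3 1 / 1 4 2 3.

2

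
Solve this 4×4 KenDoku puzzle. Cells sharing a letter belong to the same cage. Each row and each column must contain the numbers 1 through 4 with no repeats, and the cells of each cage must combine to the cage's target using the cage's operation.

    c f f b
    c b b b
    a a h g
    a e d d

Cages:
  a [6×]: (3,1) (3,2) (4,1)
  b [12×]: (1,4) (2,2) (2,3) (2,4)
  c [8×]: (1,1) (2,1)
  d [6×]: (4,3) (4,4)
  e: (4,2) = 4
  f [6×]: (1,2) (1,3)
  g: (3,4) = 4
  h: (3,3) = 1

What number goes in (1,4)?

Cage h is given, leaving (3,3) = 1.
Cage g is given; hence (3,4) = 4.
Cage e is given, so (4,2) = 4.
The 3 cells of cage a must have product 6; hence (4,1) = 1.
The only place for 1 in row 1 is (1,4).
Cage b has product 12, leaving (2,2) = 1.
The 4 cells of cage b must have product 12; hence (2,3) = 4.
Column 4 now contains 1, which forces (2,4) = 3.
Column 4 now contains 3, leaving (4,4) = 2.
The two cells of cage c must have product 8, so (1,1) = 4.
4 is placed in row 2, leaving (2,1) = 2.
Column 1 now contains 2, which forces (3,1) = 3.
Row 3 already has 3, leaving (3,2) = 2.
Row 4 now contains 2, so (4,3) = 3.
Column 2 already has 2, which forces (1,2) = 3.
Column 3 already has 3; hence (1,3) = 2.
Filled in: 4 3 2 1 / 2 1 4 3 / 3 2 1 4 / 1 4 3 2.

1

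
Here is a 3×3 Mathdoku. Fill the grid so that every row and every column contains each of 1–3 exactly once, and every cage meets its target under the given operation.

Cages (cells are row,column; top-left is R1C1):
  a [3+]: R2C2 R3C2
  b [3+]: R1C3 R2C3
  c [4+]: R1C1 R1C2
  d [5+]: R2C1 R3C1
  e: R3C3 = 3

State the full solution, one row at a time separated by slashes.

1 3 2 / 3 2 1 / 2 1 3

E is a freebie, which forces R3C3 = 3.
Cage d's pair has sum 5, leaving R2C1 = 3.
Row 3 now contains 3; hence R3C1 = 2.
Row 3 already has 2, so R3C2 = 1.
3 is placed in column 1, leaving R1C1 = 1.
1 is placed in column 2, so R1C2 = 3.
1 is placed in row 1, so R1C3 = 2.
1 is placed in column 2; hence R2C2 = 2.
Column 3 already has 2, which forces R2C3 = 1.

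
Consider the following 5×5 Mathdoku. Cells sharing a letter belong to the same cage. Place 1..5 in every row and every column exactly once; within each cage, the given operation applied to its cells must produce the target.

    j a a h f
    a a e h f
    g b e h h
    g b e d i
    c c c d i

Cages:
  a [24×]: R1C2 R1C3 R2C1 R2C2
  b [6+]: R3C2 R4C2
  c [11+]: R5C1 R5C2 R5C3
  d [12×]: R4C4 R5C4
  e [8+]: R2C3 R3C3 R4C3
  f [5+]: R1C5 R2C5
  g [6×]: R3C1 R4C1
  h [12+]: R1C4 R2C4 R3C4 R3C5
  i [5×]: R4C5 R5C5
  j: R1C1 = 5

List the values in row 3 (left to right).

Cage j is a single given cell, leaving R1C1 = 5.
The only place for 1 in row 5 is R5C5.
Column 5 already has 1, leaving R4C5 = 5.
In row 5, 3 can only go at R5C4, so R5C4 = 3.
Column 4 now contains 3, which forces R4C4 = 4.
The 4 cells of cage h must have sum 12; hence R3C5 = 4.
4 is placed in row 3; hence R3C2 = 5.
Cage b's pair has sum 6; hence R4C2 = 1.
Cage h needs sum 12; hence R2C4 = 5.
The 3 cells of cage e must have sum 8; hence R3C3 = 1.
Row 3 already has 1; hence R3C4 = 2.
Cage c needs sum 11, leaving R5C3 = 5.
2 is placed in column 4, which forces R1C4 = 1.
Cage a has product 24; hence R2C1 = 1.
Row 2 now contains 5, so R2C3 = 4.
Row 3 already has 2; hence R3C1 = 3.
Cage g needs two cells with product 6, so R4C1 = 2.
The 3 cells of cage e must have sum 8, so R4C3 = 3.
Column 1 already has 2; hence R5C1 = 4.
Row 5 already has 4; hence R5C2 = 2.
Cage a needs product 24; hence R1C2 = 4.
3 is placed in column 3, so R1C3 = 2.
2 is placed in row 1, which forces R1C5 = 3.
Column 2 now contains 2; hence R2C2 = 3.
Column 5 now contains 3, which forces R2C5 = 2.
Filled in: 5 4 2 1 3 / 1 3 4 5 2 / 3 5 1 2 4 / 2 1 3 4 5 / 4 2 5 3 1.

3 5 1 2 4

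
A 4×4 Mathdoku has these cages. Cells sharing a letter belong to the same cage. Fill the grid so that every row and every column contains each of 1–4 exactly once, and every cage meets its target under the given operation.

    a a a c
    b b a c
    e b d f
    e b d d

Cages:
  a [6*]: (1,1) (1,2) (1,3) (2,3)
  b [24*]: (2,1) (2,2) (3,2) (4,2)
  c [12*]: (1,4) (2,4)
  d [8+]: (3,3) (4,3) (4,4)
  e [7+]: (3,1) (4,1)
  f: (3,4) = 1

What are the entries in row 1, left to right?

The 4 cells of cage a must have product 6, so (2,3) = 1.
F is a freebie, leaving (3,4) = 1.
Cage b needs product 24, which forces (4,2) = 1.
Cage a needs product 6, which forces (1,1) = 1.
Row 1 needs a 4, and only (1,4) is open for it.
Column 4 already has 4; hence (2,4) = 3.
Column 4 now contains 3; hence (4,4) = 2.
Cage b has product 24; hence (3,2) = 3.
Cage d has sum 8, which forces (3,3) = 2.
Row 4 now contains 2, so (4,3) = 4.
Column 2 now contains 3; hence (1,2) = 2.
Column 3 now contains 2, leaving (1,3) = 3.
Column 2 now contains 2, so (2,2) = 4.
Row 3 already has 3, leaving (3,1) = 4.
Row 4 now contains 4, leaving (4,1) = 3.
4 is placed in row 2; hence (2,1) = 2.
Filled in: 1 2 3 4 / 2 4 1 3 / 4 3 2 1 / 3 1 4 2.

1 2 3 4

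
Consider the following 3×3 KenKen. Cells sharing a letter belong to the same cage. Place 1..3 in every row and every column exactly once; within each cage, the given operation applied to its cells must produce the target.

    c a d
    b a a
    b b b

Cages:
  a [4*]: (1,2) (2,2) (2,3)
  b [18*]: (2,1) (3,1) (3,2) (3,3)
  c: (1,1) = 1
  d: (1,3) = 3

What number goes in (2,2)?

Cage c is given; hence (1,1) = 1.
The 3 cells of cage a must have product 4; hence (1,2) = 2.
Cage d is a single given cell, leaving (1,3) = 3.
The 4 cells of cage b must have product 18; hence (2,1) = 3.
Cage a has product 4, which forces (2,2) = 1.
The 3 cells of cage a must have product 4, so (2,3) = 2.
Column 1 now contains 1, which forces (3,1) = 2.
1 is placed in column 2, which forces (3,2) = 3.
2 is placed in column 3, so (3,3) = 1.
Completed grid: 1 2 3 / 3 1 2 / 2 3 1.

1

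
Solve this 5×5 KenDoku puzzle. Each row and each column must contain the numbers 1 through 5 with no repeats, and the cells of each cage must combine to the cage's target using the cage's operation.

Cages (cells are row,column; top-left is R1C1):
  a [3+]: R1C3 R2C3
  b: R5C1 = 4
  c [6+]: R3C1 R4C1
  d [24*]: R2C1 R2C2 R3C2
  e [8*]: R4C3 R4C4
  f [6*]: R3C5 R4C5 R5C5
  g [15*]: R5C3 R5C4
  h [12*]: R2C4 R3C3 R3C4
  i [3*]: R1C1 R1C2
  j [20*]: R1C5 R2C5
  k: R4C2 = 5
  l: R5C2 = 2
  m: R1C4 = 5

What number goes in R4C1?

Cage m is a single given cell; hence R1C4 = 5.
5 is placed in row 1, which forces R1C5 = 4.
Column 5 already has 4, which forces R2C5 = 5.
Cage k is a single given cell, which forces R4C2 = 5.
Cage b is given, which forces R5C1 = 4.
Cage l is a single given cell, leaving R5C2 = 2.
Column 4 already has 5; hence R5C4 = 3.
Row 5 already has 3, leaving R5C5 = 1.
Cage d needs product 24, which forces R2C1 = 2.
Row 2 now contains 2, so R2C3 = 1.
Row 2 now contains 1, which forces R2C4 = 4.
The two cells of cage c must have sum 6, so R3C1 = 5.
The 3 cells of cage h must have product 12, leaving R3C3 = 3.
4 is placed in column 4, so R3C4 = 1.
Row 3 now contains 3, so R3C5 = 2.
The two cells of cage c must have sum 6; hence R4C1 = 1.
4 is placed in column 4, leaving R4C4 = 2.
2 is placed in column 5; hence R4C5 = 3.
Row 5 already has 3, so R5C3 = 5.
Column 1 already has 1; hence R1C1 = 3.
Cage i's pair has product 3, leaving R1C2 = 1.
Column 3 now contains 1; hence R1C3 = 2.
Row 2 now contains 4, which forces R2C2 = 3.
Row 3 now contains 3, which forces R3C2 = 4.
Row 4 already has 2, so R4C3 = 4.
Filled in: 3 1 2 5 4 / 2 3 1 4 5 / 5 4 3 1 2 / 1 5 4 2 3 / 4 2 5 3 1.

1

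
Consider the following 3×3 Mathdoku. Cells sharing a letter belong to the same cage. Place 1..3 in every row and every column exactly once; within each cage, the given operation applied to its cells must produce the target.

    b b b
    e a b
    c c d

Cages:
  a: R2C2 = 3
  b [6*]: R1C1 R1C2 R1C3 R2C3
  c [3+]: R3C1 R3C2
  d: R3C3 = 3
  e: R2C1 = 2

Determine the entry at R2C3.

1

Cage e is a single given cell, leaving R2C1 = 2.
Cage a is given, which forces R2C2 = 3.
The 4 cells of cage b must have product 6, which forces R2C3 = 1.
2 is placed in column 1, so R3C1 = 1.
1 is placed in row 3, leaving R3C2 = 2.
Cage d is a single given cell; hence R3C3 = 3.
Column 1 now contains 1; hence R1C1 = 3.
2 is placed in column 2, leaving R1C2 = 1.
Column 3 already has 3, leaving R1C3 = 2.
Filled in: 3 1 2 / 2 3 1 / 1 2 3.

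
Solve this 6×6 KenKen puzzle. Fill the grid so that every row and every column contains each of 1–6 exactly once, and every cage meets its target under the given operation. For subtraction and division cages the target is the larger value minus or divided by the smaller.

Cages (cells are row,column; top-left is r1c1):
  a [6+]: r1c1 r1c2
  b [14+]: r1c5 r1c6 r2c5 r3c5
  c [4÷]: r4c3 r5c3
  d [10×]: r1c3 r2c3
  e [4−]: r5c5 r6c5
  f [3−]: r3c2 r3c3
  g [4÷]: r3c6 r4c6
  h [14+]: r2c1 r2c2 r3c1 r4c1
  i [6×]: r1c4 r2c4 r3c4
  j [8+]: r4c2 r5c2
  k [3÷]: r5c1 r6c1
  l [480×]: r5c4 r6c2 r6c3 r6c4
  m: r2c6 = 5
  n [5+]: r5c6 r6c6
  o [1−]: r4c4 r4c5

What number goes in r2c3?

2

Cage m is a single given cell; hence r2c6 = 5.
Cage l has product 480, so r5c4 = 4.
Cage d's pair has product 10, which forces r1c3 = 5.
Row 2 now contains 5, so r2c3 = 2.
Cage c's pair has quotient 4, leaving r4c3 = 4.
Row 4 now contains 4, which forces r4c6 = 1.
4 is placed in row 5, which forces r5c3 = 1.
4 is placed in column 3, leaving r6c3 = 6.
Row 6 already has 6, leaving r6c4 = 5.
Cage f needs two cells with difference 3, so r3c2 = 6.
6 is placed in column 3, leaving r3c3 = 3.
Column 6 now contains 1, leaving r3c6 = 4.
Row 6 already has 5, leaving r6c2 = 4.
The two cells of cage a must have sum 6, which forces r1c1 = 4.
Column 2 already has 4, which forces r1c2 = 2.
4 is placed in column 1, which forces r2c1 = 6.
Column 1 now contains 6; hence r5c1 = 3.
Row 5 now contains 3, leaving r5c2 = 5.
Row 5 now contains 5, which forces r5c5 = 6.
Row 5 now contains 3, so r5c6 = 2.
Column 6 already has 2; hence r6c6 = 3.
Cage b needs sum 14, leaving r1c5 = 3.
Column 6 already has 3; hence r1c6 = 6.
The 4 cells of cage h must have sum 14; hence r2c2 = 1.
Row 2 now contains 1; hence r2c4 = 3.
Cage b needs sum 14, so r2c5 = 4.
The 3 cells of cage i must have product 6, leaving r3c4 = 2.
Cage b has sum 14; hence r3c5 = 1.
Column 2 now contains 5; hence r4c2 = 3.
Column 4 already has 2, which forces r4c4 = 6.
Cage k needs two cells with quotient 3, leaving r6c1 = 1.
The two cells of cage e must have difference 4; hence r6c5 = 2.
Row 1 now contains 3, so r1c4 = 1.
Row 3 already has 2, so r3c1 = 5.
The 4 cells of cage h must have sum 14, leaving r4c1 = 2.
Column 5 already has 2, which forces r4c5 = 5.
Filled in: 4 2 5 1 3 6 / 6 1 2 3 4 5 / 5 6 3 2 1 4 / 2 3 4 6 5 1 / 3 5 1 4 6 2 / 1 4 6 5 2 3.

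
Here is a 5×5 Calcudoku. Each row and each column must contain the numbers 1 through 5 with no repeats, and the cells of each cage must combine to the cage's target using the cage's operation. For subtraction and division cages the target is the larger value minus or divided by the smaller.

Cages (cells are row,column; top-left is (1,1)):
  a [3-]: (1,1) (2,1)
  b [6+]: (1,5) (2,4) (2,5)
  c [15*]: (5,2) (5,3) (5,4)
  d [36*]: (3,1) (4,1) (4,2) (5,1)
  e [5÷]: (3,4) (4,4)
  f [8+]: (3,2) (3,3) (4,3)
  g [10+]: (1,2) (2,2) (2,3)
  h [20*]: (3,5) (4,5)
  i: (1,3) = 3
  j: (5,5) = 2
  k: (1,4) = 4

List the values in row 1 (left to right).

Cage i is a single given cell, leaving (1,3) = 3.
K is a freebie, which forces (1,4) = 4.
Cage d has product 36, leaving (4,2) = 3.
Cage j is a single given cell; hence (5,5) = 2.
Column 5 already has 2; hence (1,5) = 1.
Cage c has product 15, so (5,4) = 3.
Row 1 already has 1, so (1,2) = 5.
Cage d needs product 36, leaving (3,1) = 3.
Column 2 now contains 5, so (5,2) = 1.
1 is placed in row 5, which forces (5,3) = 5.
Row 1 already has 5, leaving (1,1) = 2.
The two cells of cage a must have difference 3; hence (2,1) = 5.
Column 2 already has 1, which forces (2,2) = 4.
Cage g has sum 10, so (2,3) = 1.
1 is placed in row 2, leaving (2,4) = 2.
Row 2 now contains 4, so (2,5) = 3.
Column 2 already has 1, leaving (3,2) = 2.
Cage f has sum 8; hence (3,3) = 4.
4 is placed in row 3, which forces (3,5) = 5.
Cage d has product 36, so (4,1) = 1.
The 3 cells of cage f must have sum 8, so (4,3) = 2.
Row 4 already has 1, which forces (4,4) = 5.
Column 5 now contains 5, so (4,5) = 4.
1 is placed in row 5, so (5,1) = 4.
5 is placed in row 3, leaving (3,4) = 1.
The full grid is 2 5 3 4 1 / 5 4 1 2 3 / 3 2 4 1 5 / 1 3 2 5 4 / 4 1 5 3 2.

2 5 3 4 1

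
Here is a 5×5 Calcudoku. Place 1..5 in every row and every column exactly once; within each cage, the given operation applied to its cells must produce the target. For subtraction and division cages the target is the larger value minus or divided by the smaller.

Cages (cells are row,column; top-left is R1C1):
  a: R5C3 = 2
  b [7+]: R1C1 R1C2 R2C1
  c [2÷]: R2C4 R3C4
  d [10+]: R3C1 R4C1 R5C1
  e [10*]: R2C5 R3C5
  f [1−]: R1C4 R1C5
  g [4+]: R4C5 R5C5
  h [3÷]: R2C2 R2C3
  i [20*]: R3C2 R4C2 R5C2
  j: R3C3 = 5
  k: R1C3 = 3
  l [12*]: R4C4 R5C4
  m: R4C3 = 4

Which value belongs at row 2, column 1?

4

Cage k is given, leaving R1C3 = 3.
3 is placed in column 3, so R2C3 = 1.
Cage j is a single given cell; hence R3C3 = 5.
Row 3 already has 5, leaving R3C5 = 2.
M is a freebie, so R4C3 = 4.
Row 4 now contains 4; hence R4C4 = 3.
Row 4 now contains 3, leaving R4C5 = 1.
Cage a is given; hence R5C3 = 2.
3 is placed in column 4, so R5C4 = 4.
Column 5 already has 1, so R5C5 = 3.
Cage f's pair has difference 1; hence R1C4 = 5.
Cage f's pair has difference 1, which forces R1C5 = 4.
Row 2 now contains 1; hence R2C2 = 3.
4 is placed in column 4, which forces R2C4 = 2.
Column 5 now contains 2, leaving R2C5 = 5.
Cage i needs product 20; hence R3C2 = 4.
4 is placed in column 4, which forces R3C4 = 1.
1 is placed in row 4, so R4C2 = 5.
Cage i needs product 20; hence R5C2 = 1.
Cage b needs sum 7, leaving R1C1 = 1.
Column 2 already has 1, which forces R1C2 = 2.
2 is placed in row 2, which forces R2C1 = 4.
Row 3 already has 4, so R3C1 = 3.
Row 4 now contains 5, so R4C1 = 2.
Row 5 now contains 1, leaving R5C1 = 5.
Completed grid: 1 2 3 5 4 / 4 3 1 2 5 / 3 4 5 1 2 / 2 5 4 3 1 / 5 1 2 4 3.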